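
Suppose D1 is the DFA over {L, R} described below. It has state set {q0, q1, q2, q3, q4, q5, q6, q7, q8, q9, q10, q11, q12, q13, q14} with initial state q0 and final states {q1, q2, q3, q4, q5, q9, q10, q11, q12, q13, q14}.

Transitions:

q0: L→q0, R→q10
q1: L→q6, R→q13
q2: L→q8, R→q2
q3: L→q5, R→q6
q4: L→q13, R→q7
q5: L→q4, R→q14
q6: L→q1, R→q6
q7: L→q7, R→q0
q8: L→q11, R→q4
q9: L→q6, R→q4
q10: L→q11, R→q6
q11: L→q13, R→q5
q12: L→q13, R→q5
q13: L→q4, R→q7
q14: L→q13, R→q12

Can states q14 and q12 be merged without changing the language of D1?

Reachable states from the start: {q0,q1,q4,q5,q6,q7,q10,q11,q12,q13,q14}. Unreachable: {q2,q3,q8,q9} — drop them.
P0 = {q1,q4,q5,q10,q11,q12,q13,q14} | {q0,q6,q7}.
On input L, block {q1,q4,q5,q10,q11,q12,q13,q14} splits into {q4,q5,q10,q11,q12,q13,q14} and {q1}.
Refine {q4,q5,q10,q11,q12,q13,q14} on symbol R: members go to different blocks, giving {q5,q11,q12,q14} and {q4,q10,q13}.
Split {q0,q6,q7} by δ(·,L) → {q0,q7} and {q6}.
Refine {q0,q7} on symbol R: members go to different blocks, giving {q0} and {q7}.
On input L, block {q4,q10,q13} splits into {q4,q13} and {q10}.
Stable partition: {q5,q11,q12,q14} | {q0} | {q1} | {q4,q13} | {q6} | {q7} | {q10} — 7 equivalence classes.
q14 and q12 lie in the same block of the stable partition, so they are equivalent — no string distinguishes them.

Yes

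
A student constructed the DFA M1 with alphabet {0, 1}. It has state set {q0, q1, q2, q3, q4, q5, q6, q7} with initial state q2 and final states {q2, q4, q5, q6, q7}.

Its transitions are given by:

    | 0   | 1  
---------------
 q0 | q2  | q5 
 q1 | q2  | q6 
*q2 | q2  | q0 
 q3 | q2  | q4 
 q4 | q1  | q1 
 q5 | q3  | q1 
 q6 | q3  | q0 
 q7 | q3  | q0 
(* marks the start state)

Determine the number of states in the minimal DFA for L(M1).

Reachable states from the start: {q0,q1,q2,q3,q4,q5,q6}. Unreachable: {q7} — drop them.
Initial partition by acceptance: {q2,q4,q5,q6} | {q0,q1,q3}.
On input 0, block {q2,q4,q5,q6} splits into {q4,q5,q6} and {q2}.
No further refinement is possible. Final partition (3 blocks): {q4,q5,q6} | {q0,q1,q3} | {q2}.

3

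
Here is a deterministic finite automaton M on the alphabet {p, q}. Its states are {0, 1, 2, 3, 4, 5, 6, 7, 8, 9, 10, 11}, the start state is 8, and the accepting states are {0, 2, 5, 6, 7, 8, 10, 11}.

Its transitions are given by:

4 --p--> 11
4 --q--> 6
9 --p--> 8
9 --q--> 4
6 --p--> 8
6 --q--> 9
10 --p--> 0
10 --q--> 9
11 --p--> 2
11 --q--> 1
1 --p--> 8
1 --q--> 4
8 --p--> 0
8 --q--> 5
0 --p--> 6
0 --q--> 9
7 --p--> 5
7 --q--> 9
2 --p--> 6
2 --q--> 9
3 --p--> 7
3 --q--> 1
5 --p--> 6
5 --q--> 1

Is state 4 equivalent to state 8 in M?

States {3,7,10} cannot be reached from the start state, so discard them.
P0 = {0,2,5,6,8,11} | {1,4,9}.
Split {0,2,5,6,8,11} by δ(·,q) → {0,2,5,6,11} and {8}.
On input p, block {0,2,5,6,11} splits into {0,2,5,11} and {6}.
Refine {0,2,5,11} on symbol p: members go to different blocks, giving {0,2,5} and {11}.
Split {1,4,9} by δ(·,p) → {1,9} and {4}.
Stable partition: {0,2,5} | {1,9} | {8} | {6} | {11} | {4} — 6 equivalence classes.
4 and 8 end up in different blocks, so they are distinguishable. For instance, the string 'ε' is accepted from only 8.

No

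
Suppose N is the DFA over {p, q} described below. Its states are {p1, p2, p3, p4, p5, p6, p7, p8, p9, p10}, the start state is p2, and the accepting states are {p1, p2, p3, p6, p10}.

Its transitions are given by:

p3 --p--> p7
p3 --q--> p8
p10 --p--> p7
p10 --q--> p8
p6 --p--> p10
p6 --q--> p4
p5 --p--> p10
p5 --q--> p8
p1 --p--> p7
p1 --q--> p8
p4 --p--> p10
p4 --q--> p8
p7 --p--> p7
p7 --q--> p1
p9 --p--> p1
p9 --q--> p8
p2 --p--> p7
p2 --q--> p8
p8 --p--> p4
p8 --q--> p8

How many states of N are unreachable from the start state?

4

BFS from p2 reaches {p1, p2, p4, p7, p8, p10}; the 4 state(s) p3, p5, p6, p9 are never visited.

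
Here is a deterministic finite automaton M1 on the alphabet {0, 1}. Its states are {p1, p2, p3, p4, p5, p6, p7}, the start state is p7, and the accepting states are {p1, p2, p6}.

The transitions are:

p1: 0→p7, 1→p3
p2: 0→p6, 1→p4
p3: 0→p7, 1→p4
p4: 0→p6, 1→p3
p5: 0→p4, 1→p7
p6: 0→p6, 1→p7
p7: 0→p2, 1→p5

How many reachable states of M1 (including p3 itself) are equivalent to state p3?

First remove the unreachable states {p1}; 6 states remain.
Initial partition by acceptance: {p2,p6} | {p3,p4,p5,p7}.
On input 0, block {p3,p4,p5,p7} splits into {p3,p5} and {p4,p7}.
No further refinement is possible. Final partition (3 blocks): {p2,p6} | {p3,p5} | {p4,p7}.
The equivalence class containing p3 is {p3,p5}, of size 2.

2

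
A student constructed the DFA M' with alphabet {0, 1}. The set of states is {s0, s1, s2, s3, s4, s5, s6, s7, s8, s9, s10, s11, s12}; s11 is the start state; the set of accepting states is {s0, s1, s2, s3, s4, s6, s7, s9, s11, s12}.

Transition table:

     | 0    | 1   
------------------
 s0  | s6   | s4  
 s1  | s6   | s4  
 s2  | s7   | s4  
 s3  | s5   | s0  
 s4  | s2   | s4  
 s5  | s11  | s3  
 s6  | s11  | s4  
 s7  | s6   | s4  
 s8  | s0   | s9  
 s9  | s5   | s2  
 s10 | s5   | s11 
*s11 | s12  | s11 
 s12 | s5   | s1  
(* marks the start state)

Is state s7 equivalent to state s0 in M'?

Yes

States {s8,s9,s10} cannot be reached from the start state, so discard them.
Start with accepting vs non-accepting: {s0,s1,s2,s3,s4,s6,s7,s11,s12} | {s5}.
Refine {s0,s1,s2,s3,s4,s6,s7,s11,s12} on symbol 0: members go to different blocks, giving {s0,s1,s2,s4,s6,s7,s11} and {s3,s12}.
Refine {s0,s1,s2,s4,s6,s7,s11} on symbol 0: members go to different blocks, giving {s0,s1,s2,s4,s6,s7} and {s11}.
On input 0, block {s0,s1,s2,s4,s6,s7} splits into {s0,s1,s2,s4,s7} and {s6}.
Refine {s0,s1,s2,s4,s7} on symbol 0: members go to different blocks, giving {s0,s1,s7} and {s2,s4}.
Split {s2,s4} by δ(·,0) → {s2} and {s4}.
Stable partition: {s0,s1,s7} | {s5} | {s3,s12} | {s11} | {s6} | {s2} | {s4} — 7 equivalence classes.
s7 and s0 lie in the same block of the stable partition, so they are equivalent — no string distinguishes them.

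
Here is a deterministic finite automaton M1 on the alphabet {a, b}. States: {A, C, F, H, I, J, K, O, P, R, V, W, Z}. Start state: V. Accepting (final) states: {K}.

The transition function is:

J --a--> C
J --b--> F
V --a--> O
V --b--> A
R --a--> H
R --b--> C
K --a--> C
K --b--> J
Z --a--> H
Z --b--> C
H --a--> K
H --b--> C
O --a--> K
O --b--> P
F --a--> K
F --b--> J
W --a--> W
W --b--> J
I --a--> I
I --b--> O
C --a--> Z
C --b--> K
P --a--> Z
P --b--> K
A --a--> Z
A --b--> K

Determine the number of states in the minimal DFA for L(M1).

First remove the unreachable states {I,R,W}; 10 states remain.
Initial partition by acceptance: {K} | {A,C,F,H,J,O,P,V,Z}.
Split {A,C,F,H,J,O,P,V,Z} by δ(·,a) → {A,C,J,P,V,Z} and {F,H,O}.
On input a, block {A,C,J,P,V,Z} splits into {A,C,J,P} and {V,Z}.
Refine {A,C,J,P} on symbol a: members go to different blocks, giving {A,C,P} and {J}.
Split {F,H,O} by δ(·,b) → {H,O} and {F}.
The partition is now stable with 6 blocks: {K} | {A,C,P} | {H,O} | {V,Z} | {J} | {F}.

6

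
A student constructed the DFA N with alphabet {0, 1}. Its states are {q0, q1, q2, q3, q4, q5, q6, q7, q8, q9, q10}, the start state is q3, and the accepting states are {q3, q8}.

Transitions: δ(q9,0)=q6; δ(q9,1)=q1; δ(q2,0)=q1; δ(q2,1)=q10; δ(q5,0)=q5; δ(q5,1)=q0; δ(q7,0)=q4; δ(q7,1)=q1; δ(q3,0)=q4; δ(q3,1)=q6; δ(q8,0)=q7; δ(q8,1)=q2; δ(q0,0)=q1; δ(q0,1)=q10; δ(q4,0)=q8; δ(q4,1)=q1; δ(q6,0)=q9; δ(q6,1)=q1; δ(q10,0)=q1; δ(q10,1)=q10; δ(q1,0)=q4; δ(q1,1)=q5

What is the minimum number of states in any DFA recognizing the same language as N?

8

Initial partition by acceptance: {q3,q8} | {q0,q1,q2,q4,q5,q6,q7,q9,q10}.
On input 0, block {q0,q1,q2,q4,q5,q6,q7,q9,q10} splits into {q0,q1,q2,q5,q6,q7,q9,q10} and {q4}.
Split {q3,q8} by δ(·,0) → {q3} and {q8}.
Refine {q0,q1,q2,q5,q6,q7,q9,q10} on symbol 0: members go to different blocks, giving {q0,q2,q5,q6,q9,q10} and {q1,q7}.
On input 0, block {q0,q2,q5,q6,q9,q10} splits into {q0,q2,q10} and {q5,q6,q9}.
On input 1, block {q1,q7} splits into {q1} and {q7}.
Refine {q5,q6,q9} on symbol 1: members go to different blocks, giving {q6,q9} and {q5}.
No further refinement is possible. Final partition (8 blocks): {q3} | {q0,q2,q10} | {q4} | {q8} | {q1} | {q6,q9} | {q7} | {q5}.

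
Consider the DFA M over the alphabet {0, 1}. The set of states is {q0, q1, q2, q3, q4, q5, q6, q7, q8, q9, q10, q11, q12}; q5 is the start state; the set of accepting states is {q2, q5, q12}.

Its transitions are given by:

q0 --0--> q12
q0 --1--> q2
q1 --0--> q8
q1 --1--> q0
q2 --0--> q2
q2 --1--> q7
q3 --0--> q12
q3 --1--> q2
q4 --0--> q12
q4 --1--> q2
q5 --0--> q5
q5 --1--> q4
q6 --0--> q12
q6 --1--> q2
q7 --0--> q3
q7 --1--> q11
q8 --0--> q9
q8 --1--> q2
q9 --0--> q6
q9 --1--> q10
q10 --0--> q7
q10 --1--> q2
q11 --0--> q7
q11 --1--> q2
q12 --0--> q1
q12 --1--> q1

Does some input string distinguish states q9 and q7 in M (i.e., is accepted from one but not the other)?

Initial partition by acceptance: {q2,q5,q12} | {q0,q1,q3,q4,q6,q7,q8,q9,q10,q11}.
Split {q2,q5,q12} by δ(·,0) → {q2,q5} and {q12}.
Split {q0,q1,q3,q4,q6,q7,q8,q9,q10,q11} by δ(·,0) → {q1,q7,q8,q9,q10,q11} and {q0,q3,q4,q6}.
Split {q2,q5} by δ(·,1) → {q2} and {q5}.
On input 0, block {q1,q7,q8,q9,q10,q11} splits into {q1,q8,q10,q11} and {q7,q9}.
Split {q1,q8,q10,q11} by δ(·,0) → {q8,q10,q11} and {q1}.
Stable partition: {q2} | {q8,q10,q11} | {q12} | {q0,q3,q4,q6} | {q5} | {q7,q9} | {q1} — 7 equivalence classes.
q9 and q7 lie in the same block of the stable partition, so they are equivalent — no string distinguishes them.

No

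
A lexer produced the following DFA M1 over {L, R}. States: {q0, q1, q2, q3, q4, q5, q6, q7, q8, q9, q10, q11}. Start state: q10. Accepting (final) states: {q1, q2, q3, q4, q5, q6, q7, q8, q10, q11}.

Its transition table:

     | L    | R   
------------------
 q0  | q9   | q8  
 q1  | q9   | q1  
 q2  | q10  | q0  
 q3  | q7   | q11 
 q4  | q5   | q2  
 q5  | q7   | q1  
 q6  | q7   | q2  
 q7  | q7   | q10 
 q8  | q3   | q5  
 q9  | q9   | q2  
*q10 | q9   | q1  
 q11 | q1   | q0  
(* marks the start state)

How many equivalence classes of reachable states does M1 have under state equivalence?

7

Reachable states from the start: {q0,q1,q2,q3,q5,q7,q8,q9,q10,q11}. Unreachable: {q4,q6} — drop them.
P0 = {q1,q2,q3,q5,q7,q8,q10,q11} | {q0,q9}.
Refine {q1,q2,q3,q5,q7,q8,q10,q11} on symbol L: members go to different blocks, giving {q2,q3,q5,q7,q8,q11} and {q1,q10}.
Refine {q2,q3,q5,q7,q8,q11} on symbol L: members go to different blocks, giving {q3,q5,q7,q8} and {q2,q11}.
On input R, block {q3,q5,q7,q8} splits into {q5,q7} and {q3} and {q8}.
On input R, block {q0,q9} splits into {q0} and {q9}.
The partition is now stable with 7 blocks: {q5,q7} | {q0} | {q1,q10} | {q2,q11} | {q3} | {q8} | {q9}.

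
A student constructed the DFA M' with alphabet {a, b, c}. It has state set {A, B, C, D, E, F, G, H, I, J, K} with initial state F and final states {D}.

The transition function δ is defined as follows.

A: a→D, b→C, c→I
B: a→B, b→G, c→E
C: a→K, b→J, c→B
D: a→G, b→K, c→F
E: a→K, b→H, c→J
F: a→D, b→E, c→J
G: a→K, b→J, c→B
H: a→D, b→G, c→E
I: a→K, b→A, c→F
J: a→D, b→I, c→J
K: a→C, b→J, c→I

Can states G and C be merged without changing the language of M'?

Yes

All states are reachable from the start state.
P0 = {D} | {A,B,C,E,F,G,H,I,J,K}.
Split {A,B,C,E,F,G,H,I,J,K} by δ(·,a) → {B,C,E,G,I,K} and {A,F,H,J}.
Split {B,C,E,G,I,K} by δ(·,b) → {C,E,G,I,K} and {B}.
Refine {C,E,G,I,K} on symbol c: members go to different blocks, giving {C,G} and {E,I} and {K}.
On input b, block {A,F,H,J} splits into {A,H} and {F,J}.
The partition is now stable with 7 blocks: {D} | {C,G} | {A,H} | {B} | {E,I} | {K} | {F,J}.
G and C lie in the same block of the stable partition, so they are equivalent — no string distinguishes them.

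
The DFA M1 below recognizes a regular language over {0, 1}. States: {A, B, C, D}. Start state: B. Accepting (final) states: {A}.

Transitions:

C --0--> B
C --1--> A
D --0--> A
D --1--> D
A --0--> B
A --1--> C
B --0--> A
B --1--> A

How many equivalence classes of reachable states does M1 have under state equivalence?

Reachable states from the start: {A,B,C}. Unreachable: {D} — drop them.
Initial partition by acceptance: {A} | {B,C}.
Split {B,C} by δ(·,0) → {B} and {C}.
The partition is now stable with 3 blocks: {A} | {B} | {C}.

3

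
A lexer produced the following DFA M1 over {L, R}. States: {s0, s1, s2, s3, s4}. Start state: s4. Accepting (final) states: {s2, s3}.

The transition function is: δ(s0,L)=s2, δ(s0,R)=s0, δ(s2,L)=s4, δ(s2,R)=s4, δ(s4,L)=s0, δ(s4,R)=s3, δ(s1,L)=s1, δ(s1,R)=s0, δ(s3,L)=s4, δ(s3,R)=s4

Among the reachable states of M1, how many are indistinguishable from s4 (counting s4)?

States {s1} cannot be reached from the start state, so discard them.
Initial partition by acceptance: {s2,s3} | {s0,s4}.
Split {s0,s4} by δ(·,L) → {s0} and {s4}.
The partition is now stable with 3 blocks: {s2,s3} | {s0} | {s4}.
State s4 belongs to the block {s4}, which has 1 states.

1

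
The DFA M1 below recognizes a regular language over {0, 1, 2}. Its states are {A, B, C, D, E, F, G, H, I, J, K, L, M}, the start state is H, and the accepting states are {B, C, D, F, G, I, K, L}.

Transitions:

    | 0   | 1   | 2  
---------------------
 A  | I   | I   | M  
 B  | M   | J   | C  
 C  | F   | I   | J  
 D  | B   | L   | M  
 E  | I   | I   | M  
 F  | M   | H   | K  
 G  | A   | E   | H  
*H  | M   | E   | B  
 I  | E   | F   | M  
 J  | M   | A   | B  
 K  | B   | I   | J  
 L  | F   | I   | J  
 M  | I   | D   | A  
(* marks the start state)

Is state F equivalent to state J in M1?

States {G} cannot be reached from the start state, so discard them.
Start with accepting vs non-accepting: {B,C,D,F,I,K,L} | {A,E,H,J,M}.
On input 0, block {B,C,D,F,I,K,L} splits into {C,D,K,L} and {B,F,I}.
Split {C,D,K,L} by δ(·,1) → {C,K,L} and {D}.
Refine {A,E,H,J,M} on symbol 0: members go to different blocks, giving {A,E,M} and {H,J}.
Refine {A,E,M} on symbol 1: members go to different blocks, giving {A,E} and {M}.
Split {B,F,I} by δ(·,0) → {B,F} and {I}.
The partition is now stable with 7 blocks: {C,K,L} | {A,E} | {B,F} | {D} | {H,J} | {M} | {I}.
F and J end up in different blocks, so they are distinguishable. For instance, the string 'ε' is accepted from only F.

No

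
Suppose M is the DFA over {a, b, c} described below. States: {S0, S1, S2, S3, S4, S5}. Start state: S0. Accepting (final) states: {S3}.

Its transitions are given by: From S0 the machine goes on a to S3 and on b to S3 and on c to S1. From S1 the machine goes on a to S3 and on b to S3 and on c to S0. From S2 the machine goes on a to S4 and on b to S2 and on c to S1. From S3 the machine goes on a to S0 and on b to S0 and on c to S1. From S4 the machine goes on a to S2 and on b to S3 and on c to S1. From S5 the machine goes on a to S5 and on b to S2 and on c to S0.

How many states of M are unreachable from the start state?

BFS from S0 reaches {S0, S1, S3}; the 3 state(s) S2, S4, S5 are never visited.

3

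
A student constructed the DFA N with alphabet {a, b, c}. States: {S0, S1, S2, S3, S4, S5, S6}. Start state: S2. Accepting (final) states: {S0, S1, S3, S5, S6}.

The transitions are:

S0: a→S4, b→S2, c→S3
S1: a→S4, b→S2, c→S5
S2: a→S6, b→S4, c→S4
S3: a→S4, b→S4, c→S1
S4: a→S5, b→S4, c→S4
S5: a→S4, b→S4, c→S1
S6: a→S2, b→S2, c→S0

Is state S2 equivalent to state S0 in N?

All states are reachable from the start state.
P0 = {S0,S1,S3,S5,S6} | {S2,S4}.
No further refinement is possible. Final partition (2 blocks): {S0,S1,S3,S5,S6} | {S2,S4}.
S2 and S0 end up in different blocks, so they are distinguishable. For instance, the string 'ε' is accepted from only S0.

No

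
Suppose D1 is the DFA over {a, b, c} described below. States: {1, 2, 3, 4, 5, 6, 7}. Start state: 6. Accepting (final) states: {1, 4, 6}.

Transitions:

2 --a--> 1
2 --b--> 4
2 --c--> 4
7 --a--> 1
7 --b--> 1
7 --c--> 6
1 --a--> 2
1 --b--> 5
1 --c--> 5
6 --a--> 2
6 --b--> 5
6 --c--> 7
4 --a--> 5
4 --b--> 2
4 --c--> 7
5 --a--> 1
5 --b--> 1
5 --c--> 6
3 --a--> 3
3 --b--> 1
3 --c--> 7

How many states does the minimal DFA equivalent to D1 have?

2

First remove the unreachable states {3}; 6 states remain.
Start with accepting vs non-accepting: {1,4,6} | {2,5,7}.
The partition is now stable with 2 blocks: {1,4,6} | {2,5,7}.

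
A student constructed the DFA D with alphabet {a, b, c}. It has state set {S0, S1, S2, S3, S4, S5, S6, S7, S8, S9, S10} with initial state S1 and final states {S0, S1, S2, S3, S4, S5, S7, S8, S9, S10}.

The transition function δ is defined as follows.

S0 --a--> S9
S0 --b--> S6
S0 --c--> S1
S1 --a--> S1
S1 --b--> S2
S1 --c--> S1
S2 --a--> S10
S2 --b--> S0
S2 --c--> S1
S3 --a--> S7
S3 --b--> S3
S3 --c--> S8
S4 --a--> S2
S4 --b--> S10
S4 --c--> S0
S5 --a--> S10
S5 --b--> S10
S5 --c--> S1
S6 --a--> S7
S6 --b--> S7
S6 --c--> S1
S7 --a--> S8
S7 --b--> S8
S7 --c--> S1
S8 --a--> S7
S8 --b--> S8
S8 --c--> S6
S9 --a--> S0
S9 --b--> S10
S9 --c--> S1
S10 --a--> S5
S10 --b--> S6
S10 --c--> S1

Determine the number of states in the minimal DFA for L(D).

First remove the unreachable states {S3,S4}; 9 states remain.
Initial partition by acceptance: {S0,S1,S2,S5,S7,S8,S9,S10} | {S6}.
Refine {S0,S1,S2,S5,S7,S8,S9,S10} on symbol b: members go to different blocks, giving {S1,S2,S5,S7,S8,S9} and {S0,S10}.
On input a, block {S1,S2,S5,S7,S8,S9} splits into {S1,S7,S8} and {S2,S5,S9}.
On input b, block {S1,S7,S8} splits into {S7,S8} and {S1}.
On input c, block {S7,S8} splits into {S7} and {S8}.
No further refinement is possible. Final partition (6 blocks): {S7} | {S6} | {S0,S10} | {S2,S5,S9} | {S1} | {S8}.

6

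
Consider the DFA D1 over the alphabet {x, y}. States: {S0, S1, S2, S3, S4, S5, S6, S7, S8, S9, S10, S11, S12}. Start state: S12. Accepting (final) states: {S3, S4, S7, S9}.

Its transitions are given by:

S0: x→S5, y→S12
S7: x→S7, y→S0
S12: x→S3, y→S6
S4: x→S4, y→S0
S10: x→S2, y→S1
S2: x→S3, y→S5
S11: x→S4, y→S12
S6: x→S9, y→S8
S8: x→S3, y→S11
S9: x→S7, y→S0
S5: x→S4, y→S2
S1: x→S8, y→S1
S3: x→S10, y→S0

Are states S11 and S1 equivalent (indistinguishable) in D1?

Start with accepting vs non-accepting: {S3,S4,S7,S9} | {S0,S1,S2,S5,S6,S8,S10,S11,S12}.
Split {S3,S4,S7,S9} by δ(·,x) → {S4,S7,S9} and {S3}.
Split {S0,S1,S2,S5,S6,S8,S10,S11,S12} by δ(·,x) → {S0,S1,S10} and {S2,S8,S12} and {S5,S6,S11}.
Split {S0,S1,S10} by δ(·,x) → {S1,S10} and {S0}.
No further refinement is possible. Final partition (6 blocks): {S4,S7,S9} | {S1,S10} | {S3} | {S2,S8,S12} | {S5,S6,S11} | {S0}.
S11 and S1 end up in different blocks, so they are distinguishable. For instance, the string 'x' is accepted from only S11.

No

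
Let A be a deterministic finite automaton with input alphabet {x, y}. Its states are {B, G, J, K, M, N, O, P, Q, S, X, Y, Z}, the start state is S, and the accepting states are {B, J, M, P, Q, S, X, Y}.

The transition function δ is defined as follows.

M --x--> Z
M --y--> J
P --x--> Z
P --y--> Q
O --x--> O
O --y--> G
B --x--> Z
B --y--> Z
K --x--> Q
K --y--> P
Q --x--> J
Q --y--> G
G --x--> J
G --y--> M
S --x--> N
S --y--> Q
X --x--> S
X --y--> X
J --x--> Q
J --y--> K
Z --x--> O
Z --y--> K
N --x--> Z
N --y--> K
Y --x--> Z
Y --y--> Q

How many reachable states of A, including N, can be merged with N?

3

Reachable states from the start: {G,J,K,M,N,O,P,Q,S,Z}. Unreachable: {B,X,Y} — drop them.
Initial partition by acceptance: {J,M,P,Q,S} | {G,K,N,O,Z}.
On input x, block {J,M,P,Q,S} splits into {M,P,S} and {J,Q}.
Refine {G,K,N,O,Z} on symbol x: members go to different blocks, giving {N,O,Z} and {G,K}.
Stable partition: {M,P,S} | {N,O,Z} | {J,Q} | {G,K} — 4 equivalence classes.
State N belongs to the block {N,O,Z}, which has 3 states.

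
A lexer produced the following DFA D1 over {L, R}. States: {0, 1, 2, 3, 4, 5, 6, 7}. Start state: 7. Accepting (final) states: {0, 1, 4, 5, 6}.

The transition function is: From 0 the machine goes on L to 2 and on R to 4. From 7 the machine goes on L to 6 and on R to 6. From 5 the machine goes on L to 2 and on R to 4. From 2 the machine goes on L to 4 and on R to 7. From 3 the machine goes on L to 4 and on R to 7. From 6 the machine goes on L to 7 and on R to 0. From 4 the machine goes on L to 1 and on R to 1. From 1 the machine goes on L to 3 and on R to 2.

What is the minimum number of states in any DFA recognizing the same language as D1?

6

Reachable states from the start: {0,1,2,3,4,6,7}. Unreachable: {5} — drop them.
P0 = {0,1,4,6} | {2,3,7}.
On input L, block {0,1,4,6} splits into {0,1,6} and {4}.
Refine {0,1,6} on symbol R: members go to different blocks, giving {0} and {1} and {6}.
On input L, block {2,3,7} splits into {2,3} and {7}.
Stable partition: {0} | {2,3} | {4} | {1} | {6} | {7} — 6 equivalence classes.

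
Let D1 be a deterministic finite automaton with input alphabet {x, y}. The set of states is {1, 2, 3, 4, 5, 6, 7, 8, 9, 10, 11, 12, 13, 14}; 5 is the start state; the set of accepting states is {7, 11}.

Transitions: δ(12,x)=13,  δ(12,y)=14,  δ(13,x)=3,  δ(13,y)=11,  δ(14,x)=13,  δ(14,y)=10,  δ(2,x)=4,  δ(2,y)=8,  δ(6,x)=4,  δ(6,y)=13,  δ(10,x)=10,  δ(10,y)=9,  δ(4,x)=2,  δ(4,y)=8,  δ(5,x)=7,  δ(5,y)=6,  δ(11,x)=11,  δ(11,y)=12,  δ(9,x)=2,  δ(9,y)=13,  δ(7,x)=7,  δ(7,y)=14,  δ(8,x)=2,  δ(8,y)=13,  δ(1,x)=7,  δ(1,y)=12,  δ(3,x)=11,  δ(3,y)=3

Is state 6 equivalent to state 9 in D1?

Reachable states from the start: {2,3,4,5,6,7,8,9,10,11,12,13,14}. Unreachable: {1} — drop them.
P0 = {7,11} | {2,3,4,5,6,8,9,10,12,13,14}.
Refine {2,3,4,5,6,8,9,10,12,13,14} on symbol x: members go to different blocks, giving {2,4,6,8,9,10,12,13,14} and {3,5}.
On input x, block {2,4,6,8,9,10,12,13,14} splits into {2,4,6,8,9,10,12,14} and {13}.
On input x, block {2,4,6,8,9,10,12,14} splits into {2,4,6,8,9,10} and {12,14}.
Refine {2,4,6,8,9,10} on symbol y: members go to different blocks, giving {2,4,10} and {6,8,9}.
On input y, block {3,5} splits into {3} and {5}.
Refine {12,14} on symbol y: members go to different blocks, giving {12} and {14}.
On input y, block {7,11} splits into {7} and {11}.
No further refinement is possible. Final partition (9 blocks): {7} | {2,4,10} | {3} | {13} | {12} | {6,8,9} | {5} | {14} | {11}.
6 and 9 lie in the same block of the stable partition, so they are equivalent — no string distinguishes them.

Yes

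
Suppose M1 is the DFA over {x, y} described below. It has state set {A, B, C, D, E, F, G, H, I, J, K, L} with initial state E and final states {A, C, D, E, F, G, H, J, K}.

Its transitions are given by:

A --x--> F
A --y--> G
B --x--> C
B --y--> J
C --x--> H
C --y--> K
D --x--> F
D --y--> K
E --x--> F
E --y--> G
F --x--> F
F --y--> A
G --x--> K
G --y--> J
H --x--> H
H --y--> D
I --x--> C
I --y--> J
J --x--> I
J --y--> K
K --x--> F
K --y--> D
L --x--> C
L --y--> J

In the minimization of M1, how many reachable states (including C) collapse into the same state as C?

2

Reachable states from the start: {A,C,D,E,F,G,H,I,J,K}. Unreachable: {B,L} — drop them.
Start with accepting vs non-accepting: {A,C,D,E,F,G,H,J,K} | {I}.
Refine {A,C,D,E,F,G,H,J,K} on symbol x: members go to different blocks, giving {A,C,D,E,F,G,H,K} and {J}.
On input y, block {A,C,D,E,F,G,H,K} splits into {A,C,D,E,F,H,K} and {G}.
Refine {A,C,D,E,F,H,K} on symbol y: members go to different blocks, giving {C,D,F,H,K} and {A,E}.
On input y, block {C,D,F,H,K} splits into {C,D,H,K} and {F}.
On input x, block {C,D,H,K} splits into {C,H} and {D,K}.
Stable partition: {C,H} | {I} | {J} | {G} | {A,E} | {F} | {D,K} — 7 equivalence classes.
The equivalence class containing C is {C,H}, of size 2.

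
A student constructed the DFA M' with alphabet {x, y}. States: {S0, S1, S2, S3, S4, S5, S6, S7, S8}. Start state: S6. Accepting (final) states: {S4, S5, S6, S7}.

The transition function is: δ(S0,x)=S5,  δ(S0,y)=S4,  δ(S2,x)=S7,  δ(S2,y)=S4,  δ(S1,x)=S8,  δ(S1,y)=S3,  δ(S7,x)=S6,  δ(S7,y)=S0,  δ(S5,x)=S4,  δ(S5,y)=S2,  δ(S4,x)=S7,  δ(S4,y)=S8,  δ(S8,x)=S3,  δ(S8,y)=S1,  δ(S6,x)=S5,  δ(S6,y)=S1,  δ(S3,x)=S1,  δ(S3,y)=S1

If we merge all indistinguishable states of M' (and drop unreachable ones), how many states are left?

4

Every state is reachable, so we keep all 9.
Start with accepting vs non-accepting: {S4,S5,S6,S7} | {S0,S1,S2,S3,S8}.
On input x, block {S0,S1,S2,S3,S8} splits into {S1,S3,S8} and {S0,S2}.
On input y, block {S4,S5,S6,S7} splits into {S4,S6} and {S5,S7}.
No further refinement is possible. Final partition (4 blocks): {S4,S6} | {S1,S3,S8} | {S0,S2} | {S5,S7}.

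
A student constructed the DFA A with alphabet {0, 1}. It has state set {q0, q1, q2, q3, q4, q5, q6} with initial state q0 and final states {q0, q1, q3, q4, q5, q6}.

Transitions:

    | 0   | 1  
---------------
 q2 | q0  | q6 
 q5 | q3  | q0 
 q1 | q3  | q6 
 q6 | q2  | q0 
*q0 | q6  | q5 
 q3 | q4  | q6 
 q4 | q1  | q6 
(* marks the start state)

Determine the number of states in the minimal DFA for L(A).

All states are reachable from the start state.
Initial partition by acceptance: {q0,q1,q3,q4,q5,q6} | {q2}.
Split {q0,q1,q3,q4,q5,q6} by δ(·,0) → {q0,q1,q3,q4,q5} and {q6}.
On input 0, block {q0,q1,q3,q4,q5} splits into {q1,q3,q4,q5} and {q0}.
Refine {q1,q3,q4,q5} on symbol 1: members go to different blocks, giving {q1,q3,q4} and {q5}.
Stable partition: {q1,q3,q4} | {q2} | {q6} | {q0} | {q5} — 5 equivalence classes.

5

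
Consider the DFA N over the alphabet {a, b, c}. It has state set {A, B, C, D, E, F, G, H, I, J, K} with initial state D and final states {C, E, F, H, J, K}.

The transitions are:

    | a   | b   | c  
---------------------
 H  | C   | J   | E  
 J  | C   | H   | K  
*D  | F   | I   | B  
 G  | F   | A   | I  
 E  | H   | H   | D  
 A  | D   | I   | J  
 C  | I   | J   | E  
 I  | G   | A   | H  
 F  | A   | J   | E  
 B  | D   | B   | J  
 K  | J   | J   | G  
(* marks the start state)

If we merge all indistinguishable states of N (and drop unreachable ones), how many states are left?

Every state is reachable, so we keep all 11.
P0 = {C,E,F,H,J,K} | {A,B,D,G,I}.
Refine {C,E,F,H,J,K} on symbol a: members go to different blocks, giving {E,H,J,K} and {C,F}.
Refine {E,H,J,K} on symbol a: members go to different blocks, giving {E,K} and {H,J}.
Split {A,B,D,G,I} by δ(·,a) → {A,B,I} and {D,G}.
Stable partition: {E,K} | {A,B,I} | {C,F} | {H,J} | {D,G} — 5 equivalence classes.

5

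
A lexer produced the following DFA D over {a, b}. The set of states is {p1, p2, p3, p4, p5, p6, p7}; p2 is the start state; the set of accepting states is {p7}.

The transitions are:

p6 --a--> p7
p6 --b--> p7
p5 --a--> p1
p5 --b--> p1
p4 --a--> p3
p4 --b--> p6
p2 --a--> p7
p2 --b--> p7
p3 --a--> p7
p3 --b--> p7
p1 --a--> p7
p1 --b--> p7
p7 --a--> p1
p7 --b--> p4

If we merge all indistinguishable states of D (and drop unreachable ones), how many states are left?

3

Reachable states from the start: {p1,p2,p3,p4,p6,p7}. Unreachable: {p5} — drop them.
Initial partition by acceptance: {p7} | {p1,p2,p3,p4,p6}.
Split {p1,p2,p3,p4,p6} by δ(·,a) → {p1,p2,p3,p6} and {p4}.
No further refinement is possible. Final partition (3 blocks): {p7} | {p1,p2,p3,p6} | {p4}.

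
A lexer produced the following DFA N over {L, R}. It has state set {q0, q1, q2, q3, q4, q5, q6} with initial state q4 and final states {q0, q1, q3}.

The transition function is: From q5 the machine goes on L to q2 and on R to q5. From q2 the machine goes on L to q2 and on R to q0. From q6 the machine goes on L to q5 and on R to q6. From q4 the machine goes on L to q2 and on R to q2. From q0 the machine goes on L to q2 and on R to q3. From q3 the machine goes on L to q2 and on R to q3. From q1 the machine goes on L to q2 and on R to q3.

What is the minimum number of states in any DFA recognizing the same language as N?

Reachable states from the start: {q0,q2,q3,q4}. Unreachable: {q1,q5,q6} — drop them.
P0 = {q0,q3} | {q2,q4}.
Split {q2,q4} by δ(·,R) → {q2} and {q4}.
Stable partition: {q0,q3} | {q2} | {q4} — 3 equivalence classes.

3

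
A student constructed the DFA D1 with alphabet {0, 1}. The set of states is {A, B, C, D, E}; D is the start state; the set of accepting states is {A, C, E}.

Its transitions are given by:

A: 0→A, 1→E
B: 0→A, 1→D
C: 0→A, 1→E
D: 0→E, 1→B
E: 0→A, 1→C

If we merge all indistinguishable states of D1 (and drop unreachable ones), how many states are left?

Initial partition by acceptance: {A,C,E} | {B,D}.
Stable partition: {A,C,E} | {B,D} — 2 equivalence classes.

2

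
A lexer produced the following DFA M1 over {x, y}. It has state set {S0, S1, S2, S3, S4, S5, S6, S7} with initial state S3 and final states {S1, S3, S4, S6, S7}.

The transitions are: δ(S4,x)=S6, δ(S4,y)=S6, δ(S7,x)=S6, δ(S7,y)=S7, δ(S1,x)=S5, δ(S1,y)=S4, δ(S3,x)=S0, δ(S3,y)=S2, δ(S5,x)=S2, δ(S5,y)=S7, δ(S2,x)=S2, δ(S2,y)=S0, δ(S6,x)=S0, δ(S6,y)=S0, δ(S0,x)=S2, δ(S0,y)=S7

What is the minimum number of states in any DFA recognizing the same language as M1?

5

Reachable states from the start: {S0,S2,S3,S6,S7}. Unreachable: {S1,S4,S5} — drop them.
Initial partition by acceptance: {S3,S6,S7} | {S0,S2}.
Split {S3,S6,S7} by δ(·,x) → {S3,S6} and {S7}.
On input y, block {S0,S2} splits into {S0} and {S2}.
On input y, block {S3,S6} splits into {S3} and {S6}.
The partition is now stable with 5 blocks: {S3} | {S0} | {S7} | {S2} | {S6}.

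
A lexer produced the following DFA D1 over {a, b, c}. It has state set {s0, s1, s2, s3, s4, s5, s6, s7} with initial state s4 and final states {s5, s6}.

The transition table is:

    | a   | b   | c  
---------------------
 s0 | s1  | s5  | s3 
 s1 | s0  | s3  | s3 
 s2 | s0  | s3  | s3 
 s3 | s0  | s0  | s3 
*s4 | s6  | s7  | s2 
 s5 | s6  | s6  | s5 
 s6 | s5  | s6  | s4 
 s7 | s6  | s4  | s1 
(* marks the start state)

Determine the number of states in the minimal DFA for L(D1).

6

P0 = {s5,s6} | {s0,s1,s2,s3,s4,s7}.
Split {s5,s6} by δ(·,c) → {s5} and {s6}.
Split {s0,s1,s2,s3,s4,s7} by δ(·,a) → {s0,s1,s2,s3} and {s4,s7}.
Refine {s0,s1,s2,s3} on symbol b: members go to different blocks, giving {s1,s2,s3} and {s0}.
Split {s1,s2,s3} by δ(·,b) → {s1,s2} and {s3}.
Stable partition: {s5} | {s1,s2} | {s6} | {s4,s7} | {s0} | {s3} — 6 equivalence classes.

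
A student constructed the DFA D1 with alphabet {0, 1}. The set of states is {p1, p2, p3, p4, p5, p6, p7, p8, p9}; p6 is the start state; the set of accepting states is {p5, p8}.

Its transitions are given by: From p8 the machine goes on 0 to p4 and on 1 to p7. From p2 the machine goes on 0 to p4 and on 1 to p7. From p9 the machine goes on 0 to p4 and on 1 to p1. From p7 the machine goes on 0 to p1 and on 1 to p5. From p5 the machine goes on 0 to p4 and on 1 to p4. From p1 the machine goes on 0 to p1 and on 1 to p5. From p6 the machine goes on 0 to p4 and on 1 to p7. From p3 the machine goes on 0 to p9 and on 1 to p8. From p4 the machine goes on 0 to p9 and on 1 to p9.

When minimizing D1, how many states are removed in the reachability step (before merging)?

3

Starting at p6 and following transitions, the reachable set is {p1, p4, p5, p6, p7, p9}. That leaves p2, p3, p8 unreachable — 3 in total.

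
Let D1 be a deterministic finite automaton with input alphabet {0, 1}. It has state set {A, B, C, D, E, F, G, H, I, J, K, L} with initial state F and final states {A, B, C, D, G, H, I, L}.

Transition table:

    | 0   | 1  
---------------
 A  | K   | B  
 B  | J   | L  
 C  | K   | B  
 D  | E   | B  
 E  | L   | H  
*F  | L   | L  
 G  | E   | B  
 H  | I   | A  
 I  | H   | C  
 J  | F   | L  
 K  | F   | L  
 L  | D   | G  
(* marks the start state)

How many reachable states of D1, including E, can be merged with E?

1

Start with accepting vs non-accepting: {A,B,C,D,G,H,I,L} | {E,F,J,K}.
Refine {A,B,C,D,G,H,I,L} on symbol 0: members go to different blocks, giving {A,B,C,D,G} and {H,I,L}.
On input 1, block {A,B,C,D,G} splits into {A,C,D,G} and {B}.
On input 0, block {E,F,J,K} splits into {E,F} and {J,K}.
Refine {A,C,D,G} on symbol 0: members go to different blocks, giving {A,C} and {D,G}.
Split {H,I,L} by δ(·,0) → {H,I} and {L}.
Refine {E,F} on symbol 1: members go to different blocks, giving {E} and {F}.
The partition is now stable with 8 blocks: {A,C} | {E} | {H,I} | {B} | {J,K} | {D,G} | {L} | {F}.
State E belongs to the block {E}, which has 1 states.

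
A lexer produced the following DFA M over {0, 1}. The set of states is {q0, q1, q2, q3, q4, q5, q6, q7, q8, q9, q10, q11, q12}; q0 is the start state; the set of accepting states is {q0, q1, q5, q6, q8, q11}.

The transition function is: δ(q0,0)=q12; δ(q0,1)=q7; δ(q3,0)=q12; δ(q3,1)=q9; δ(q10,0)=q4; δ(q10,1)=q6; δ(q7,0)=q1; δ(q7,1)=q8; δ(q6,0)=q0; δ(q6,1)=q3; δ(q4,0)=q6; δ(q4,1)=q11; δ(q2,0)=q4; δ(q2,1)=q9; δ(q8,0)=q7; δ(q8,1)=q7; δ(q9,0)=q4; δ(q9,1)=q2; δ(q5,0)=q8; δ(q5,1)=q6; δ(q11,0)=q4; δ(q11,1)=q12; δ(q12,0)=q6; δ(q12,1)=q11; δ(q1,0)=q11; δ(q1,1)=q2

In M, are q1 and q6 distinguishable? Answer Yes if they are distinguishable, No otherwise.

First remove the unreachable states {q5,q10}; 11 states remain.
Initial partition by acceptance: {q0,q1,q6,q8,q11} | {q2,q3,q4,q7,q9,q12}.
On input 0, block {q0,q1,q6,q8,q11} splits into {q0,q8,q11} and {q1,q6}.
On input 0, block {q2,q3,q4,q7,q9,q12} splits into {q2,q3,q9} and {q4,q7,q12}.
Stable partition: {q0,q8,q11} | {q2,q3,q9} | {q1,q6} | {q4,q7,q12} — 4 equivalence classes.
q1 and q6 lie in the same block of the stable partition, so they are equivalent — no string distinguishes them.

No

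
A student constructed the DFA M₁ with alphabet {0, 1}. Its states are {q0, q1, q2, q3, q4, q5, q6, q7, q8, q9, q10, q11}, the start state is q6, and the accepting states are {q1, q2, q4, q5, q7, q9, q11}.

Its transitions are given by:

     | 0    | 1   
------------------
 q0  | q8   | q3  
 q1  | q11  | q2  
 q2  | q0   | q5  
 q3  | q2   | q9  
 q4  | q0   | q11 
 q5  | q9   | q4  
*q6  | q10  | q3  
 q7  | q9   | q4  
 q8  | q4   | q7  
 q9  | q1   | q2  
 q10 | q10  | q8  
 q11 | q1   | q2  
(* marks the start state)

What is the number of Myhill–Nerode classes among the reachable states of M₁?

5

P0 = {q1,q2,q4,q5,q7,q9,q11} | {q0,q3,q6,q8,q10}.
On input 0, block {q1,q2,q4,q5,q7,q9,q11} splits into {q1,q5,q7,q9,q11} and {q2,q4}.
On input 0, block {q0,q3,q6,q8,q10} splits into {q0,q6,q10} and {q3,q8}.
Split {q0,q6,q10} by δ(·,0) → {q6,q10} and {q0}.
The partition is now stable with 5 blocks: {q1,q5,q7,q9,q11} | {q6,q10} | {q2,q4} | {q3,q8} | {q0}.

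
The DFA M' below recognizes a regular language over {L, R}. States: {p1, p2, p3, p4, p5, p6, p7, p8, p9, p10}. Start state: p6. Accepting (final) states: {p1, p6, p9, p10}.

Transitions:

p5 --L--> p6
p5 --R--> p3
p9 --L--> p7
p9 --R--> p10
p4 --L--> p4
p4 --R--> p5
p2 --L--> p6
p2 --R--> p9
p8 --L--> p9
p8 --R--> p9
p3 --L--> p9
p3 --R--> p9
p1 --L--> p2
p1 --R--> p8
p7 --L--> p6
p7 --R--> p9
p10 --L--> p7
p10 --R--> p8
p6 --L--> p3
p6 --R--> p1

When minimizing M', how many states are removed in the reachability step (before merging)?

2

BFS from p6 reaches {p1, p2, p3, p6, p7, p8, p9, p10}; the 2 state(s) p4, p5 are never visited.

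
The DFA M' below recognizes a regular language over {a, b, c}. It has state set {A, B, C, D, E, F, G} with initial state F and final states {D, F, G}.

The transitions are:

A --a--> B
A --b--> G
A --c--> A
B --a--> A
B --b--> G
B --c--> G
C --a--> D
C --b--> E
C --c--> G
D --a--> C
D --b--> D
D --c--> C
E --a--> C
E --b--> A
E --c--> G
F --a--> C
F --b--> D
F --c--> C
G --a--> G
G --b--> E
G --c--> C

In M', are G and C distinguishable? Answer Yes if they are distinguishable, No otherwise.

Yes

Initial partition by acceptance: {D,F,G} | {A,B,C,E}.
On input a, block {D,F,G} splits into {D,F} and {G}.
Split {A,B,C,E} by δ(·,a) → {A,B,E} and {C}.
On input a, block {A,B,E} splits into {A,B} and {E}.
Refine {A,B} on symbol c: members go to different blocks, giving {A} and {B}.
Stable partition: {D,F} | {A} | {G} | {C} | {E} | {B} — 6 equivalence classes.
G and C end up in different blocks, so they are distinguishable. For instance, the string 'ε' is accepted from only G.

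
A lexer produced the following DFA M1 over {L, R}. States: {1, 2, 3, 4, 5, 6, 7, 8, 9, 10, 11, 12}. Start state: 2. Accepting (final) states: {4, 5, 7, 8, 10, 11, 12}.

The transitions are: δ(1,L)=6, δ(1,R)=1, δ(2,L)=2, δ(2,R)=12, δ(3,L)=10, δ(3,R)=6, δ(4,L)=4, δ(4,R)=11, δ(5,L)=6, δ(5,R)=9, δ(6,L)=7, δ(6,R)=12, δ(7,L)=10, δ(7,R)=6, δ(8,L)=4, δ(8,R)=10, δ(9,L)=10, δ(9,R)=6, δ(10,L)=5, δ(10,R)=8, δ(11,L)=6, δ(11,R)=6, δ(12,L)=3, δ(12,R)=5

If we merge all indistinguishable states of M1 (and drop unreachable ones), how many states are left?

10

First remove the unreachable states {1}; 11 states remain.
Start with accepting vs non-accepting: {4,5,7,8,10,11,12} | {2,3,6,9}.
Split {4,5,7,8,10,11,12} by δ(·,L) → {4,7,8,10} and {5,11,12}.
Refine {4,7,8,10} on symbol L: members go to different blocks, giving {4,7,8} and {10}.
Refine {4,7,8} on symbol L: members go to different blocks, giving {4,8} and {7}.
Split {4,8} by δ(·,R) → {4} and {8}.
On input L, block {2,3,6,9} splits into {3,9} and {2} and {6}.
Refine {5,11,12} on symbol L: members go to different blocks, giving {5,11} and {12}.
Split {5,11} by δ(·,R) → {5} and {11}.
No further refinement is possible. Final partition (10 blocks): {4} | {3,9} | {5} | {10} | {7} | {8} | {2} | {6} | {12} | {11}.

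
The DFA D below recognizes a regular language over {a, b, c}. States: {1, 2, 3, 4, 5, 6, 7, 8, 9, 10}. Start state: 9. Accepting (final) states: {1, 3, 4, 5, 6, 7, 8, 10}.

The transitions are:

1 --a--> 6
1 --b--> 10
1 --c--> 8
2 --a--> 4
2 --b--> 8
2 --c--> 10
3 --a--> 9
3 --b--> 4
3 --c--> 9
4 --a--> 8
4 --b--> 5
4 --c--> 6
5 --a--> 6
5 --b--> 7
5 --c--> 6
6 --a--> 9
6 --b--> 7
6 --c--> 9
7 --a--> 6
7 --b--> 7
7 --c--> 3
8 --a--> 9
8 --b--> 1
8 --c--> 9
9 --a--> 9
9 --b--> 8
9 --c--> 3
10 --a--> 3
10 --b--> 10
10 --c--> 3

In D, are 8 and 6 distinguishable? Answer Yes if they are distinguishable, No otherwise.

States {2} cannot be reached from the start state, so discard them.
Initial partition by acceptance: {1,3,4,5,6,7,8,10} | {9}.
Refine {1,3,4,5,6,7,8,10} on symbol a: members go to different blocks, giving {1,4,5,7,10} and {3,6,8}.
The partition is now stable with 3 blocks: {1,4,5,7,10} | {9} | {3,6,8}.
8 and 6 lie in the same block of the stable partition, so they are equivalent — no string distinguishes them.

No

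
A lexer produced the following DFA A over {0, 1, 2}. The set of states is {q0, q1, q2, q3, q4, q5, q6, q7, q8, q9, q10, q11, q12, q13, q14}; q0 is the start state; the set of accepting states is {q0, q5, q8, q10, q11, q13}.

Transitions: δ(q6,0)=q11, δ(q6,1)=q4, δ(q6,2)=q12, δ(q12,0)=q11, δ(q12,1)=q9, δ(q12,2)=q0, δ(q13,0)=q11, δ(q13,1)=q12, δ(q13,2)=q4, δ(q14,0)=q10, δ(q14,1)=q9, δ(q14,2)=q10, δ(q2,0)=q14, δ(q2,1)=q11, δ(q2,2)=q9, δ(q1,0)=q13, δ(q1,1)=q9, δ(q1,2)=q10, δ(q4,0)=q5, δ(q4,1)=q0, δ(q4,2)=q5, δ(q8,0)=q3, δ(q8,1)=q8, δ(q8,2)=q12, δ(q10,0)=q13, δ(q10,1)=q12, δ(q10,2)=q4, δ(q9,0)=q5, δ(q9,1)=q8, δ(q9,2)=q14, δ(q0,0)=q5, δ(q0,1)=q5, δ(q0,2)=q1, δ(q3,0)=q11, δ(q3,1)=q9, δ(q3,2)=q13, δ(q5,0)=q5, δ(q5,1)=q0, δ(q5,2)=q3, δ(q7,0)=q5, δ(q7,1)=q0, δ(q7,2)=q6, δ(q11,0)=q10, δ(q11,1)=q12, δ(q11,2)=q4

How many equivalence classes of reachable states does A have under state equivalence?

7

First remove the unreachable states {q2,q6,q7}; 12 states remain.
P0 = {q0,q5,q8,q10,q11,q13} | {q1,q3,q4,q9,q12,q14}.
On input 0, block {q0,q5,q8,q10,q11,q13} splits into {q0,q5,q10,q11,q13} and {q8}.
On input 1, block {q0,q5,q10,q11,q13} splits into {q10,q11,q13} and {q0,q5}.
Split {q1,q3,q4,q9,q12,q14} by δ(·,0) → {q1,q3,q12,q14} and {q4,q9}.
On input 2, block {q1,q3,q12,q14} splits into {q1,q3,q14} and {q12}.
On input 1, block {q4,q9} splits into {q4} and {q9}.
Stable partition: {q10,q11,q13} | {q1,q3,q14} | {q8} | {q0,q5} | {q4} | {q12} | {q9} — 7 equivalence classes.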